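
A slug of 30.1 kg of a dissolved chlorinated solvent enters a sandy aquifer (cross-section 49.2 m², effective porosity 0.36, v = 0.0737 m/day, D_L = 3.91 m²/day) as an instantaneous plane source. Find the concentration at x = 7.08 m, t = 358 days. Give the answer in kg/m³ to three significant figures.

0.0120 kg/m³

For an instantaneous plane source, C(x,t) = M/(n_e·A·√(4πDt)) · exp(−(x−vt)²/(4Dt)), with n_e·A the pore (flow) area.
Plume center vt = 0.0737 × 358 = 26.3846 m, so the well at 7.08 m is 19.3046 m upgradient of the peak.
√(4πDt) = 132.6 m, giving peak height M/(n_e·A·√(4πDt)) = 30.1/(0.36 × 49.2 × 132.6) = 0.01282 kg/m³.
(x−vt)²/(4Dt) = (-19.3046)²/(4 × 3.91 × 358) = 0.06656; exp(−0.06656) = 0.9356.
C = 0.01282 × 0.9356 = 0.0120 kg/m³.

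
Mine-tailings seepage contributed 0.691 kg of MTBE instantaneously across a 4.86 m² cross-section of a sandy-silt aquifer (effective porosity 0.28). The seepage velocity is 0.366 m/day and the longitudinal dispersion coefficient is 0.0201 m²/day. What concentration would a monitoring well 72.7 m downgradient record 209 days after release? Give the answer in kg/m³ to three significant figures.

0.0297 kg/m³

For an instantaneous plane source, C(x,t) = M/(n_e·A·√(4πDt)) · exp(−(x−vt)²/(4Dt)), with n_e·A the pore (flow) area.
Plume center vt = 0.366 × 209 = 76.494 m, so the well at 72.7 m is 3.794 m upgradient of the peak.
√(4πDt) = 7.266 m, giving peak height M/(n_e·A·√(4πDt)) = 0.691/(0.28 × 4.86 × 7.266) = 0.06989 kg/m³.
(x−vt)²/(4Dt) = (-3.794)²/(4 × 0.0201 × 209) = 0.8566; exp(−0.8566) = 0.4246.
C = 0.06989 × 0.4246 = 0.0297 kg/m³.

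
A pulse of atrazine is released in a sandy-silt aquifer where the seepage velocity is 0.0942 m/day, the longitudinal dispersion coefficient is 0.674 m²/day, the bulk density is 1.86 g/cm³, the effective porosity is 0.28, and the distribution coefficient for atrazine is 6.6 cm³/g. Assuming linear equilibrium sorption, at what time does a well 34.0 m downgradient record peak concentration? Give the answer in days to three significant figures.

13100 days

Retardation factor R = 1 + ρ_b·K_d/n = 1 + 1.86 × 6.6/0.28 = 44.84.
Sorption retards both mechanisms: v_R = v/R = 0.002101 m/day, D_R = D/R = 0.01503 m²/day.
Peak time from v_R²t² + 2D_R t − x² = 0: t = (√(D_R² + v_R²x²) − D_R)/v_R².
√(D_R² + v_R²x²) = √(0.01503² + 0.002101² × 34.0²) = 0.07300; v_R² = 4.414e-06.
t = (0.07300 − 0.01503)/4.414e-06 = 13100 days.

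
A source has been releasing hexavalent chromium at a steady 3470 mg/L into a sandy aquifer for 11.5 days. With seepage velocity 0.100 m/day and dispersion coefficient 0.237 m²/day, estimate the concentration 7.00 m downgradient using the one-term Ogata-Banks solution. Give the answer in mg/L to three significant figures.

For a continuous step input, C/C₀ ≈ ½·erfc((x−vt)/(2√(Dt))).
vt = 0.100 × 11.5 = 1.15 m and 2√(Dt) = 2√(0.237 × 11.5) = 3.302 m.
Argument (x−vt)/(2√(Dt)) = (7.00 − 1.15)/3.302 = 1.772; ½·erfc(1.772) = 0.006106.
C = 3470 × 0.006106 = 21.2 mg/L.

21.2 mg/L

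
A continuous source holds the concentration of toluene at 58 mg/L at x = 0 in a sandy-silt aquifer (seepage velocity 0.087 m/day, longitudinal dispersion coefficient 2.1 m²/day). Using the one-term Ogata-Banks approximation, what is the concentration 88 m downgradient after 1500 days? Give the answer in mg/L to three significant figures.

40.8 mg/L

For a continuous step input, C/C₀ ≈ ½·erfc((x−vt)/(2√(Dt))).
vt = 0.087 × 1500 = 130.5 m and 2√(Dt) = 2√(2.1 × 1500) = 112.2 m.
Argument (x−vt)/(2√(Dt)) = (88 − 130.5)/112.2 = -0.3788; ½·erfc(-0.3788) = 0.7039.
C = 58 × 0.7039 = 40.8 mg/L.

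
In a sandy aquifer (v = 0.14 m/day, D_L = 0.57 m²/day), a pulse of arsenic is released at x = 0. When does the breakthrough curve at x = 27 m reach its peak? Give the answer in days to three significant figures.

For the 1D instantaneous-source solution, setting ∂C/∂t = 0 at fixed x gives v²t² + 2Dt − x² = 0, so t = (√(D² + v²x²) − D)/v².
√(D² + v²x²) = √(0.57² + 0.14² × 27²) = 3.823; v² = 0.0196.
t = (3.823 − 0.57)/0.0196 = 166 days (vs. the pure-advection estimate x/v = 193 d).

166 days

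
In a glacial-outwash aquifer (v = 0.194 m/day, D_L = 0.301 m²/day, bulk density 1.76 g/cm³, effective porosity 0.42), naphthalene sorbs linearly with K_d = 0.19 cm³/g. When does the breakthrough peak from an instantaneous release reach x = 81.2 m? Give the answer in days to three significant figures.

738 days

Retardation factor R = 1 + ρ_b·K_d/n = 1 + 1.76 × 0.19/0.42 = 1.796.
Sorption retards both mechanisms: v_R = v/R = 0.1080 m/day, D_R = D/R = 0.1676 m²/day.
Peak time from v_R²t² + 2D_R t − x² = 0: t = (√(D_R² + v_R²x²) − D_R)/v_R².
√(D_R² + v_R²x²) = √(0.1676² + 0.1080² × 81.2²) = 8.771; v_R² = 0.01166.
t = (8.771 − 0.1676)/0.01166 = 738 days.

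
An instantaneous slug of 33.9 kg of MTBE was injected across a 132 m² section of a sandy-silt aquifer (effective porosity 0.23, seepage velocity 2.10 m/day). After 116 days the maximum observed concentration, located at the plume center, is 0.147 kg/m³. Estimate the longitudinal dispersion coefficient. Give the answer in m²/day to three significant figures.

At the plume center C_max = M/(n_e·A·√(4πDt)), so D = M²/(4πt·(n_e·A·C_max)²).
n_e·A·C_max = 0.23 × 132 × 0.147 = 4.463 kg/m.
D = 33.9²/(4π × 116 × 4.463²) = 0.0396 m²/day.

0.0396 m²/day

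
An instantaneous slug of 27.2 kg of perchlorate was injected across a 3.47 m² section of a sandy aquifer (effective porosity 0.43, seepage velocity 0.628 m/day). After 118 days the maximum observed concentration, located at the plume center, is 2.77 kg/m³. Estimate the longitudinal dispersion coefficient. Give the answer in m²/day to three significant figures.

At the plume center C_max = M/(n_e·A·√(4πDt)), so D = M²/(4πt·(n_e·A·C_max)²).
n_e·A·C_max = 0.43 × 3.47 × 2.77 = 4.133 kg/m.
D = 27.2²/(4π × 118 × 4.133²) = 0.0292 m²/day.

0.0292 m²/day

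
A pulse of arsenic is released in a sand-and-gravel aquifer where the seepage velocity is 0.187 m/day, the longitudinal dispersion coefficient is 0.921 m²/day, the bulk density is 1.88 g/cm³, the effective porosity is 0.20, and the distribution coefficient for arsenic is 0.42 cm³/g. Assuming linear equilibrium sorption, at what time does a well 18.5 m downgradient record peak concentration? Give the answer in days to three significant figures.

376 days

Retardation factor R = 1 + ρ_b·K_d/n = 1 + 1.88 × 0.42/0.20 = 4.948.
Sorption retards both mechanisms: v_R = v/R = 0.03779 m/day, D_R = D/R = 0.1861 m²/day.
Peak time from v_R²t² + 2D_R t − x² = 0: t = (√(D_R² + v_R²x²) − D_R)/v_R².
√(D_R² + v_R²x²) = √(0.1861² + 0.03779² × 18.5²) = 0.7235; v_R² = 0.001428.
t = (0.7235 − 0.1861)/0.001428 = 376 days.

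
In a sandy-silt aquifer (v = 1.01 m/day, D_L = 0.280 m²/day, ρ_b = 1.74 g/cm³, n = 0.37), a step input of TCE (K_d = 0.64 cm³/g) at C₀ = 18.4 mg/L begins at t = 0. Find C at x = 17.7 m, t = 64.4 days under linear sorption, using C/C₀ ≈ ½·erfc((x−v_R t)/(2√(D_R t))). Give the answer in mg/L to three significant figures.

5.72 mg/L

Retardation factor R = 1 + ρ_b·K_d/n = 1 + 1.74 × 0.64/0.37 = 4.010.
Sorption retards both mechanisms: v_R = v/R = 0.2519 m/day, D_R = D/R = 0.06983 m²/day.
v_R·t = 0.2519 × 64.4 = 16.22236 m; 2√(D_R t) = 4.241 m; argument = (17.7 − 16.22236)/4.241 = 0.3484.
C = C₀ × ½·erfc(0.3484) = 18.4 × 0.3111 = 5.72 mg/L.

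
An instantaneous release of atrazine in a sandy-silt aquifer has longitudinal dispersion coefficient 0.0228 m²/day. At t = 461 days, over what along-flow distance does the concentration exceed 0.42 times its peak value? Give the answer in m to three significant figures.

The plume is Gaussian with σ = √(2Dt) = √(2 × 0.0228 × 461) = 4.585 m.
C/C_peak = exp(−Δx²/(2σ²)) = 0.42 ⇒ Δx = σ·√(−2 ln 0.42) = 4.585 × 1.317 = 6.038 m.
Width = 2Δx = 12.1 m.

12.1 m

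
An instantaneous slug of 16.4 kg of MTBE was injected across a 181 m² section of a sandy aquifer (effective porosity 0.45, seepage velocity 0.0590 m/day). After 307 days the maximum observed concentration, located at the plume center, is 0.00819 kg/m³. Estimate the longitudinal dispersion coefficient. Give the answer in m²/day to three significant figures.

0.157 m²/day

At the plume center C_max = M/(n_e·A·√(4πDt)), so D = M²/(4πt·(n_e·A·C_max)²).
n_e·A·C_max = 0.45 × 181 × 0.00819 = 0.6671 kg/m.
D = 16.4²/(4π × 307 × 0.6671²) = 0.157 m²/day.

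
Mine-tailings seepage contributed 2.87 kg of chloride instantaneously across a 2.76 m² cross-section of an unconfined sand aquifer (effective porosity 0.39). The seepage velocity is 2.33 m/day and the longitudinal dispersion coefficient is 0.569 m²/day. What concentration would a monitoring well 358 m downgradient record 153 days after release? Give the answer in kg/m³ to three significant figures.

0.0801 kg/m³

For an instantaneous plane source, C(x,t) = M/(n_e·A·√(4πDt)) · exp(−(x−vt)²/(4Dt)), with n_e·A the pore (flow) area.
Plume center vt = 2.33 × 153 = 356.49 m, so the well at 358 m is 1.51 m downgradient of the peak.
√(4πDt) = 33.08 m, giving peak height M/(n_e·A·√(4πDt)) = 2.87/(0.39 × 2.76 × 33.08) = 0.08060 kg/m³.
(x−vt)²/(4Dt) = (1.51)²/(4 × 0.569 × 153) = 0.006548; exp(−0.006548) = 0.9935.
C = 0.08060 × 0.9935 = 0.0801 kg/m³.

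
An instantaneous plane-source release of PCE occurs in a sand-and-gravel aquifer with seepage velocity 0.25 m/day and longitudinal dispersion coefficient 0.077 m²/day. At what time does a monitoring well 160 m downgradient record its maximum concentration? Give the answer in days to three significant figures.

For the 1D instantaneous-source solution, setting ∂C/∂t = 0 at fixed x gives v²t² + 2Dt − x² = 0, so t = (√(D² + v²x²) − D)/v².
√(D² + v²x²) = √(0.077² + 0.25² × 160²) = 40.00; v² = 0.0625.
t = (40.00 − 0.077)/0.0625 = 639 days (vs. the pure-advection estimate x/v = 640 d).

639 days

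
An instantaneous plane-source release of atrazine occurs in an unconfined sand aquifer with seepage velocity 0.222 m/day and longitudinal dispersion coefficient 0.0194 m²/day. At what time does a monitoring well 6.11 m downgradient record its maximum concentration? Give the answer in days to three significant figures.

For the 1D instantaneous-source solution, setting ∂C/∂t = 0 at fixed x gives v²t² + 2Dt − x² = 0, so t = (√(D² + v²x²) − D)/v².
√(D² + v²x²) = √(0.0194² + 0.222² × 6.11²) = 1.357; v² = 0.049284.
t = (1.357 − 0.0194)/0.049284 = 27.1 days (vs. the pure-advection estimate x/v = 27.5 d).

27.1 days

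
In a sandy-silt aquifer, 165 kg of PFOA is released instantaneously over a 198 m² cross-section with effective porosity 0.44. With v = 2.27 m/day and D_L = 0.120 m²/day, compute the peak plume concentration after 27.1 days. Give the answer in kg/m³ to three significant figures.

The peak of an instantaneous 1D plume sits at x = vt; there the Gaussian factor is 1 and C_max = M/(n_e·A·√(4πDt)), where n_e·A is the pore area the mass is dissolved in.
√(4πDt) = √(4π × 0.120 × 27.1) = 6.393 m, so C_max = 165/(0.44 × 198 × 6.393) = 0.296 kg/m³.

0.296 kg/m³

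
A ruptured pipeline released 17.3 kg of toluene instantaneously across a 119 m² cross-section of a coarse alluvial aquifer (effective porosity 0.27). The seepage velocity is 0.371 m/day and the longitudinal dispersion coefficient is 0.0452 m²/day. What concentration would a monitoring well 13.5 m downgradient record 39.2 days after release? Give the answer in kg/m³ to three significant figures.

0.0979 kg/m³

For an instantaneous plane source, C(x,t) = M/(n_e·A·√(4πDt)) · exp(−(x−vt)²/(4Dt)), with n_e·A the pore (flow) area.
Plume center vt = 0.371 × 39.2 = 14.5432 m, so the well at 13.5 m is 1.0432 m upgradient of the peak.
√(4πDt) = 4.719 m, giving peak height M/(n_e·A·√(4πDt)) = 17.3/(0.27 × 119 × 4.719) = 0.1141 kg/m³.
(x−vt)²/(4Dt) = (-1.0432)²/(4 × 0.0452 × 39.2) = 0.1536; exp(−0.1536) = 0.8576.
C = 0.1141 × 0.8576 = 0.0979 kg/m³.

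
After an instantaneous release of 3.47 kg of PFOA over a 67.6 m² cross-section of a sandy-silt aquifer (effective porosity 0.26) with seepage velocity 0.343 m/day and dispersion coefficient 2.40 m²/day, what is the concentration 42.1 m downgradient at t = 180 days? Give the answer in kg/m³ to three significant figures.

For an instantaneous plane source, C(x,t) = M/(n_e·A·√(4πDt)) · exp(−(x−vt)²/(4Dt)), with n_e·A the pore (flow) area.
Plume center vt = 0.343 × 180 = 61.74 m, so the well at 42.1 m is 19.64 m upgradient of the peak.
√(4πDt) = 73.68 m, giving peak height M/(n_e·A·√(4πDt)) = 3.47/(0.26 × 67.6 × 73.68) = 0.002680 kg/m³.
(x−vt)²/(4Dt) = (-19.64)²/(4 × 2.40 × 180) = 0.2232; exp(−0.2232) = 0.8000.
C = 0.002680 × 0.8000 = 0.00214 kg/m³.

0.00214 kg/m³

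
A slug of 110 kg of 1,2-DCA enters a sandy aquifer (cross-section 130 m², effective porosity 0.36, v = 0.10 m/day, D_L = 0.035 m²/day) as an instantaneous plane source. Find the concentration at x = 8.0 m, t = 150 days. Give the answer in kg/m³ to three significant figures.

0.0281 kg/m³

For an instantaneous plane source, C(x,t) = M/(n_e·A·√(4πDt)) · exp(−(x−vt)²/(4Dt)), with n_e·A the pore (flow) area.
Plume center vt = 0.10 × 150 = 15 m, so the well at 8.0 m is 7 m upgradient of the peak.
√(4πDt) = 8.122 m, giving peak height M/(n_e·A·√(4πDt)) = 110/(0.36 × 130 × 8.122) = 0.2894 kg/m³.
(x−vt)²/(4Dt) = (-7)²/(4 × 0.035 × 150) = 2.333; exp(−2.333) = 0.09700.
C = 0.2894 × 0.09700 = 0.0281 kg/m³.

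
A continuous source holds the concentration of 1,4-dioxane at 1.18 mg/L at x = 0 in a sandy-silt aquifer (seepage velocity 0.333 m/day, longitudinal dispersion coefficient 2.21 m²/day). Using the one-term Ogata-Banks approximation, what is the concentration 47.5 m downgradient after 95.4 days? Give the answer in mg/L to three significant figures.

0.262 mg/L

For a continuous step input, C/C₀ ≈ ½·erfc((x−vt)/(2√(Dt))).
vt = 0.333 × 95.4 = 31.7682 m and 2√(Dt) = 2√(2.21 × 95.4) = 29.04 m.
Argument (x−vt)/(2√(Dt)) = (47.5 − 31.7682)/29.04 = 0.5417; ½·erfc(0.5417) = 0.2218.
C = 1.18 × 0.2218 = 0.262 mg/L.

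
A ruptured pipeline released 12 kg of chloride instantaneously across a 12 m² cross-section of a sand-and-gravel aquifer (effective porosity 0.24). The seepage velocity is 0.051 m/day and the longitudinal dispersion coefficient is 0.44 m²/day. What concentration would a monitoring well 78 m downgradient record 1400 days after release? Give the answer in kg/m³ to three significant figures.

0.0465 kg/m³

For an instantaneous plane source, C(x,t) = M/(n_e·A·√(4πDt)) · exp(−(x−vt)²/(4Dt)), with n_e·A the pore (flow) area.
Plume center vt = 0.051 × 1400 = 71.4 m, so the well at 78 m is 6.6 m downgradient of the peak.
√(4πDt) = 87.98 m, giving peak height M/(n_e·A·√(4πDt)) = 12/(0.24 × 12 × 87.98) = 0.04736 kg/m³.
(x−vt)²/(4Dt) = (6.6)²/(4 × 0.44 × 1400) = 0.01768; exp(−0.01768) = 0.9825.
C = 0.04736 × 0.9825 = 0.0465 kg/m³.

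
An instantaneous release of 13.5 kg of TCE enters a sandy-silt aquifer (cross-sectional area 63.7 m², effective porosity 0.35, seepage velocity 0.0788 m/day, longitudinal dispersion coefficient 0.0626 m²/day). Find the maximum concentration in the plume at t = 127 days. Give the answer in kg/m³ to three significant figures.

The peak of an instantaneous 1D plume sits at x = vt; there the Gaussian factor is 1 and C_max = M/(n_e·A·√(4πDt)), where n_e·A is the pore area the mass is dissolved in.
√(4πDt) = √(4π × 0.0626 × 127) = 9.995 m, so C_max = 13.5/(0.35 × 63.7 × 9.995) = 0.0606 kg/m³.

0.0606 kg/m³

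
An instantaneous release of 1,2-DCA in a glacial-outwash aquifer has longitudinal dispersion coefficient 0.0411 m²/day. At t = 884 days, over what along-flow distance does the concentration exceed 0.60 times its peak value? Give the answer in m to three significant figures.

The plume is Gaussian with σ = √(2Dt) = √(2 × 0.0411 × 884) = 8.524 m.
C/C_peak = exp(−Δx²/(2σ²)) = 0.60 ⇒ Δx = σ·√(−2 ln 0.60) = 8.524 × 1.011 = 8.618 m.
Width = 2Δx = 17.2 m.

17.2 m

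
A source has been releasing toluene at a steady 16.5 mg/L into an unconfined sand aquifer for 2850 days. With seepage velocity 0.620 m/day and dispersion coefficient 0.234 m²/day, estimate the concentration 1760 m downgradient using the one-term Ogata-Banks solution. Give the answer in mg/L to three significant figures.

9.50 mg/L

For a continuous step input, C/C₀ ≈ ½·erfc((x−vt)/(2√(Dt))).
vt = 0.620 × 2850 = 1767 m and 2√(Dt) = 2√(0.234 × 2850) = 51.65 m.
Argument (x−vt)/(2√(Dt)) = (1760 − 1767)/51.65 = -0.1355; ½·erfc(-0.1355) = 0.5760.
C = 16.5 × 0.5760 = 9.50 mg/L.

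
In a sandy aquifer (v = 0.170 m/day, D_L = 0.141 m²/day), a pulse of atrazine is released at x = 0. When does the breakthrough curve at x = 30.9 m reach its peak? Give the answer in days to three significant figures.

177 days

For the 1D instantaneous-source solution, setting ∂C/∂t = 0 at fixed x gives v²t² + 2Dt − x² = 0, so t = (√(D² + v²x²) − D)/v².
√(D² + v²x²) = √(0.141² + 0.170² × 30.9²) = 5.255; v² = 0.0289.
t = (5.255 − 0.141)/0.0289 = 177 days (vs. the pure-advection estimate x/v = 182 d).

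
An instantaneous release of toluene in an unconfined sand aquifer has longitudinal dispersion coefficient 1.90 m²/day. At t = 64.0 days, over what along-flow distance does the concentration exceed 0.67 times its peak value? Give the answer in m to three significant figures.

The plume is Gaussian with σ = √(2Dt) = √(2 × 1.90 × 64.0) = 15.59 m.
C/C_peak = exp(−Δx²/(2σ²)) = 0.67 ⇒ Δx = σ·√(−2 ln 0.67) = 15.59 × 0.8950 = 13.95 m.
Width = 2Δx = 27.9 m.

27.9 m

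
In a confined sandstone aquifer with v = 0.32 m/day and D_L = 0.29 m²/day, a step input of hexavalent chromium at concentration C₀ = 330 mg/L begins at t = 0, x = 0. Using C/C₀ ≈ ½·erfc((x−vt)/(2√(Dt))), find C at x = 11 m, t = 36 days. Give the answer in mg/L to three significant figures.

For a continuous step input, C/C₀ ≈ ½·erfc((x−vt)/(2√(Dt))).
vt = 0.32 × 36 = 11.52 m and 2√(Dt) = 2√(0.29 × 36) = 6.462 m.
Argument (x−vt)/(2√(Dt)) = (11 − 11.52)/6.462 = -0.08047; ½·erfc(-0.08047) = 0.5453.
C = 330 × 0.5453 = 180 mg/L.

180 mg/L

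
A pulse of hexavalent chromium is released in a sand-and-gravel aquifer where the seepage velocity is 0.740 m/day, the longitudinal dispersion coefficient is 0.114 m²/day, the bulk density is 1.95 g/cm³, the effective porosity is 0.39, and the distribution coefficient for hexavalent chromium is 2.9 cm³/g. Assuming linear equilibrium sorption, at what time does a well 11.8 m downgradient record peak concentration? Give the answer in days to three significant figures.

244 days

Retardation factor R = 1 + ρ_b·K_d/n = 1 + 1.95 × 2.9/0.39 = 15.50.
Sorption retards both mechanisms: v_R = v/R = 0.04774 m/day, D_R = D/R = 0.007355 m²/day.
Peak time from v_R²t² + 2D_R t − x² = 0: t = (√(D_R² + v_R²x²) − D_R)/v_R².
√(D_R² + v_R²x²) = √(0.007355² + 0.04774² × 11.8²) = 0.5634; v_R² = 0.002279.
t = (0.5634 − 0.007355)/0.002279 = 244 days.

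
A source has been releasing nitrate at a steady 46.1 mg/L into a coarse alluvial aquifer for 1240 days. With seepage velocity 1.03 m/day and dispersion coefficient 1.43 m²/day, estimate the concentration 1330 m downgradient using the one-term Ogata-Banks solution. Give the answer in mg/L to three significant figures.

8.65 mg/L

For a continuous step input, C/C₀ ≈ ½·erfc((x−vt)/(2√(Dt))).
vt = 1.03 × 1240 = 1277.2 m and 2√(Dt) = 2√(1.43 × 1240) = 84.22 m.
Argument (x−vt)/(2√(Dt)) = (1330 − 1277.2)/84.22 = 0.6269; ½·erfc(0.6269) = 0.1877.
C = 46.1 × 0.1877 = 8.65 mg/L.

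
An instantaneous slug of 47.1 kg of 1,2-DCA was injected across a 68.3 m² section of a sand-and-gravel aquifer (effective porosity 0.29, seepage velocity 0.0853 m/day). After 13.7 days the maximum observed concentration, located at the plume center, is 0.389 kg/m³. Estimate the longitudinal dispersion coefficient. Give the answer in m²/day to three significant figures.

0.217 m²/day

At the plume center C_max = M/(n_e·A·√(4πDt)), so D = M²/(4πt·(n_e·A·C_max)²).
n_e·A·C_max = 0.29 × 68.3 × 0.389 = 7.705 kg/m.
D = 47.1²/(4π × 13.7 × 7.705²) = 0.217 m²/day.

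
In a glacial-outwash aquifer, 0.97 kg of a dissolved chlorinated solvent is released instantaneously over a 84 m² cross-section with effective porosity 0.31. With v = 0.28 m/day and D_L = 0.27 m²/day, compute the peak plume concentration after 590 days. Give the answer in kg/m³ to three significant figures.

The peak of an instantaneous 1D plume sits at x = vt; there the Gaussian factor is 1 and C_max = M/(n_e·A·√(4πDt)), where n_e·A is the pore area the mass is dissolved in.
√(4πDt) = √(4π × 0.27 × 590) = 44.74 m, so C_max = 0.97/(0.31 × 84 × 44.74) = 0.000833 kg/m³.

0.000833 kg/m³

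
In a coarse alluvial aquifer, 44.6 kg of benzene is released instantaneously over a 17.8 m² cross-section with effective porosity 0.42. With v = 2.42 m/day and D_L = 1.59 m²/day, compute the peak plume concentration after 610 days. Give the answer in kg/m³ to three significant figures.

The peak of an instantaneous 1D plume sits at x = vt; there the Gaussian factor is 1 and C_max = M/(n_e·A·√(4πDt)), where n_e·A is the pore area the mass is dissolved in.
√(4πDt) = √(4π × 1.59 × 610) = 110.4 m, so C_max = 44.6/(0.42 × 17.8 × 110.4) = 0.0540 kg/m³.

0.0540 kg/m³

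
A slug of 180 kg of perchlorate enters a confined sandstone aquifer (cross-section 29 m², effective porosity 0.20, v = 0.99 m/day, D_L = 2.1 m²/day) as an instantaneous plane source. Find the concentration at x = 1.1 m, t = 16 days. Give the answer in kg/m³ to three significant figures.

0.300 kg/m³

For an instantaneous plane source, C(x,t) = M/(n_e·A·√(4πDt)) · exp(−(x−vt)²/(4Dt)), with n_e·A the pore (flow) area.
Plume center vt = 0.99 × 16 = 15.84 m, so the well at 1.1 m is 14.74 m upgradient of the peak.
√(4πDt) = 20.55 m, giving peak height M/(n_e·A·√(4πDt)) = 180/(0.20 × 29 × 20.55) = 1.510 kg/m³.
(x−vt)²/(4Dt) = (-14.74)²/(4 × 2.1 × 16) = 1.617; exp(−1.617) = 0.1985.
C = 1.510 × 0.1985 = 0.300 kg/m³.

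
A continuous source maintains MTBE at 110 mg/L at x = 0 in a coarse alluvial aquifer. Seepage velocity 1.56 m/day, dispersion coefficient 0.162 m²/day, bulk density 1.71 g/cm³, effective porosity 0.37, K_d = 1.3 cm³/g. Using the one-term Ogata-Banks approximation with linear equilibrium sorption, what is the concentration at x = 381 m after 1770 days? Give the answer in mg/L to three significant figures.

102 mg/L

Retardation factor R = 1 + ρ_b·K_d/n = 1 + 1.71 × 1.3/0.37 = 7.008.
Sorption retards both mechanisms: v_R = v/R = 0.2226 m/day, D_R = D/R = 0.02312 m²/day.
v_R·t = 0.2226 × 1770 = 394.002 m; 2√(D_R t) = 12.79 m; argument = (381 − 394.002)/12.79 = -1.017.
C = C₀ × ½·erfc(-1.017) = 110 × 0.9248 = 102 mg/L.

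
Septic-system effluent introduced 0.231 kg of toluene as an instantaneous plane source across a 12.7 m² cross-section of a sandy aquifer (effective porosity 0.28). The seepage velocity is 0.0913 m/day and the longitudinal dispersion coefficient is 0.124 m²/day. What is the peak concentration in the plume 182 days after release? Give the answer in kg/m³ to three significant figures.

0.00386 kg/m³

The peak of an instantaneous 1D plume sits at x = vt; there the Gaussian factor is 1 and C_max = M/(n_e·A·√(4πDt)), where n_e·A is the pore area the mass is dissolved in.
√(4πDt) = √(4π × 0.124 × 182) = 16.84 m, so C_max = 0.231/(0.28 × 12.7 × 16.84) = 0.00386 kg/m³.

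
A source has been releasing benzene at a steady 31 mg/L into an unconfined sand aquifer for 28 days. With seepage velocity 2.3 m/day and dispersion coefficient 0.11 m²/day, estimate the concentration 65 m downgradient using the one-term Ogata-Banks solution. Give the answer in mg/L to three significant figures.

For a continuous step input, C/C₀ ≈ ½·erfc((x−vt)/(2√(Dt))).
vt = 2.3 × 28 = 64.4 m and 2√(Dt) = 2√(0.11 × 28) = 3.510 m.
Argument (x−vt)/(2√(Dt)) = (65 − 64.4)/3.510 = 0.1709; ½·erfc(0.1709) = 0.4045.
C = 31 × 0.4045 = 12.5 mg/L.

12.5 mg/L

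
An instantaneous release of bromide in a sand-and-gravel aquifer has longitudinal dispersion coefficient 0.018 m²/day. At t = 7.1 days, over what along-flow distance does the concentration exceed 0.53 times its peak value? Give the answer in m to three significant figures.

1.14 m

The plume is Gaussian with σ = √(2Dt) = √(2 × 0.018 × 7.1) = 0.5056 m.
C/C_peak = exp(−Δx²/(2σ²)) = 0.53 ⇒ Δx = σ·√(−2 ln 0.53) = 0.5056 × 1.127 = 0.5698 m.
Width = 2Δx = 1.14 m.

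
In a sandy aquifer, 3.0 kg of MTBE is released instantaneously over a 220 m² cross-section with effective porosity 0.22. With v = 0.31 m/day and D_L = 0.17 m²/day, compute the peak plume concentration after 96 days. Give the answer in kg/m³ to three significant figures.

The peak of an instantaneous 1D plume sits at x = vt; there the Gaussian factor is 1 and C_max = M/(n_e·A·√(4πDt)), where n_e·A is the pore area the mass is dissolved in.
√(4πDt) = √(4π × 0.17 × 96) = 14.32 m, so C_max = 3.0/(0.22 × 220 × 14.32) = 0.00433 kg/m³.

0.00433 kg/m³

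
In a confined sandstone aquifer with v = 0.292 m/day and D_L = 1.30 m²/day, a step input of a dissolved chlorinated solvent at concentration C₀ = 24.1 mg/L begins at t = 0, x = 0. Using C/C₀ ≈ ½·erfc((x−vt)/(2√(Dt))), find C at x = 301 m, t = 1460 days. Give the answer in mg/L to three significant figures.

For a continuous step input, C/C₀ ≈ ½·erfc((x−vt)/(2√(Dt))).
vt = 0.292 × 1460 = 426.32 m and 2√(Dt) = 2√(1.30 × 1460) = 87.13 m.
Argument (x−vt)/(2√(Dt)) = (301 − 426.32)/87.13 = -1.438; ½·erfc(-1.438) = 0.9790.
C = 24.1 × 0.9790 = 23.6 mg/L.

23.6 mg/L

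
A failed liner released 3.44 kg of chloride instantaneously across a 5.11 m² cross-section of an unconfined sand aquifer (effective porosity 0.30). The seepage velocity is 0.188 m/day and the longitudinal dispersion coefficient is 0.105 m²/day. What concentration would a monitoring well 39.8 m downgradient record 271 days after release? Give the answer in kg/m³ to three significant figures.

For an instantaneous plane source, C(x,t) = M/(n_e·A·√(4πDt)) · exp(−(x−vt)²/(4Dt)), with n_e·A the pore (flow) area.
Plume center vt = 0.188 × 271 = 50.948 m, so the well at 39.8 m is 11.148 m upgradient of the peak.
√(4πDt) = 18.91 m, giving peak height M/(n_e·A·√(4πDt)) = 3.44/(0.30 × 5.11 × 18.91) = 0.1187 kg/m³.
(x−vt)²/(4Dt) = (-11.148)²/(4 × 0.105 × 271) = 1.092; exp(−1.092) = 0.3355.
C = 0.1187 × 0.3355 = 0.0398 kg/m³.

0.0398 kg/m³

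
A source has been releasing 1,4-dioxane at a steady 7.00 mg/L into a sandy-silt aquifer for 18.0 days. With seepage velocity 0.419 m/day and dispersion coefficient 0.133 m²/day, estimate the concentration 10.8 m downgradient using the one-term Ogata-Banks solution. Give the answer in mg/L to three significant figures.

For a continuous step input, C/C₀ ≈ ½·erfc((x−vt)/(2√(Dt))).
vt = 0.419 × 18.0 = 7.542 m and 2√(Dt) = 2√(0.133 × 18.0) = 3.095 m.
Argument (x−vt)/(2√(Dt)) = (10.8 − 7.542)/3.095 = 1.053; ½·erfc(1.053) = 0.06822.
C = 7.00 × 0.06822 = 0.478 mg/L.

0.478 mg/L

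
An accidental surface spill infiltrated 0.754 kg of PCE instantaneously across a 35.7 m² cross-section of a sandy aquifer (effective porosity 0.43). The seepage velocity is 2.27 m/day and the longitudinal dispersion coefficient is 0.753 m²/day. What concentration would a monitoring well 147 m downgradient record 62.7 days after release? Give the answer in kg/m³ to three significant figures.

0.00180 kg/m³

For an instantaneous plane source, C(x,t) = M/(n_e·A·√(4πDt)) · exp(−(x−vt)²/(4Dt)), with n_e·A the pore (flow) area.
Plume center vt = 2.27 × 62.7 = 142.329 m, so the well at 147 m is 4.671 m downgradient of the peak.
√(4πDt) = 24.36 m, giving peak height M/(n_e·A·√(4πDt)) = 0.754/(0.43 × 35.7 × 24.36) = 0.002016 kg/m³.
(x−vt)²/(4Dt) = (4.671)²/(4 × 0.753 × 62.7) = 0.1155; exp(−0.1155) = 0.8909.
C = 0.002016 × 0.8909 = 0.00180 kg/m³.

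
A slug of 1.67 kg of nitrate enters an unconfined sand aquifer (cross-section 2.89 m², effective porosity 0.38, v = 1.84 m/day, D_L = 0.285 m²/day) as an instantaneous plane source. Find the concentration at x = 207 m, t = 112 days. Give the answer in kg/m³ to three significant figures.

0.0754 kg/m³

For an instantaneous plane source, C(x,t) = M/(n_e·A·√(4πDt)) · exp(−(x−vt)²/(4Dt)), with n_e·A the pore (flow) area.
Plume center vt = 1.84 × 112 = 206.08 m, so the well at 207 m is 0.92 m downgradient of the peak.
√(4πDt) = 20.03 m, giving peak height M/(n_e·A·√(4πDt)) = 1.67/(0.38 × 2.89 × 20.03) = 0.07592 kg/m³.
(x−vt)²/(4Dt) = (0.92)²/(4 × 0.285 × 112) = 0.006629; exp(−0.006629) = 0.9934.
C = 0.07592 × 0.9934 = 0.0754 kg/m³.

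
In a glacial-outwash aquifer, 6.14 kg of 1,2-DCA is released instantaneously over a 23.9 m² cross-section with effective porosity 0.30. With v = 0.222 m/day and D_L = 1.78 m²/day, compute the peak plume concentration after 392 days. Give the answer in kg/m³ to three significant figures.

The peak of an instantaneous 1D plume sits at x = vt; there the Gaussian factor is 1 and C_max = M/(n_e·A·√(4πDt)), where n_e·A is the pore area the mass is dissolved in.
√(4πDt) = √(4π × 1.78 × 392) = 93.64 m, so C_max = 6.14/(0.30 × 23.9 × 93.64) = 0.00915 kg/m³.

0.00915 kg/m³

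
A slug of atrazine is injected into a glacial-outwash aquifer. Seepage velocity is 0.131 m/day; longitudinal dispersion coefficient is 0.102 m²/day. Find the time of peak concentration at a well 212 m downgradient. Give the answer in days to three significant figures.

1610 days

For the 1D instantaneous-source solution, setting ∂C/∂t = 0 at fixed x gives v²t² + 2Dt − x² = 0, so t = (√(D² + v²x²) − D)/v².
√(D² + v²x²) = √(0.102² + 0.131² × 212²) = 27.77; v² = 0.017161.
t = (27.77 − 0.102)/0.017161 = 1610 days (vs. the pure-advection estimate x/v = 1620 d).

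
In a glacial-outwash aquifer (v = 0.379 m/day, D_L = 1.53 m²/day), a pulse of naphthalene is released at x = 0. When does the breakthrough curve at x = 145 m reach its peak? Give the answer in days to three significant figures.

372 days

For the 1D instantaneous-source solution, setting ∂C/∂t = 0 at fixed x gives v²t² + 2Dt − x² = 0, so t = (√(D² + v²x²) − D)/v².
√(D² + v²x²) = √(1.53² + 0.379² × 145²) = 54.98; v² = 0.143641.
t = (54.98 − 1.53)/0.143641 = 372 days (vs. the pure-advection estimate x/v = 383 d).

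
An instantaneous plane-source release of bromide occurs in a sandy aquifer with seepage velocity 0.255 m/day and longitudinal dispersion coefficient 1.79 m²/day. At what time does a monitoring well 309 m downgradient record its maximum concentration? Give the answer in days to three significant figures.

1180 days

For the 1D instantaneous-source solution, setting ∂C/∂t = 0 at fixed x gives v²t² + 2Dt − x² = 0, so t = (√(D² + v²x²) − D)/v².
√(D² + v²x²) = √(1.79² + 0.255² × 309²) = 78.82; v² = 0.065025.
t = (78.82 − 1.79)/0.065025 = 1180 days (vs. the pure-advection estimate x/v = 1210 d).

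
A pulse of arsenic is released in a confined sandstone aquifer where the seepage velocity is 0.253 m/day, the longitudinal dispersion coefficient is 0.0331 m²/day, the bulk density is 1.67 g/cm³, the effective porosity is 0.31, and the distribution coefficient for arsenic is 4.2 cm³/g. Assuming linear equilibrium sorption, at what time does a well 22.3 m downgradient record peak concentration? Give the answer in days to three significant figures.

2070 days

Retardation factor R = 1 + ρ_b·K_d/n = 1 + 1.67 × 4.2/0.31 = 23.63.
Sorption retards both mechanisms: v_R = v/R = 0.01071 m/day, D_R = D/R = 0.001401 m²/day.
Peak time from v_R²t² + 2D_R t − x² = 0: t = (√(D_R² + v_R²x²) − D_R)/v_R².
√(D_R² + v_R²x²) = √(0.001401² + 0.01071² × 22.3²) = 0.2388; v_R² = 0.0001147.
t = (0.2388 − 0.001401)/0.0001147 = 2070 days.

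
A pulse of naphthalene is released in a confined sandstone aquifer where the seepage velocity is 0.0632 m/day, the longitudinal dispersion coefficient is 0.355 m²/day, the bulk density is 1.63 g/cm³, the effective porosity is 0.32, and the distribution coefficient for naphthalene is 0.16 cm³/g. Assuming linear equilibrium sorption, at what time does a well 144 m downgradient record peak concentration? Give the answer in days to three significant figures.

Retardation factor R = 1 + ρ_b·K_d/n = 1 + 1.63 × 0.16/0.32 = 1.815.
Sorption retards both mechanisms: v_R = v/R = 0.03482 m/day, D_R = D/R = 0.1956 m²/day.
Peak time from v_R²t² + 2D_R t − x² = 0: t = (√(D_R² + v_R²x²) − D_R)/v_R².
√(D_R² + v_R²x²) = √(0.1956² + 0.03482² × 144²) = 5.018; v_R² = 0.001212.
t = (5.018 − 0.1956)/0.001212 = 3980 days.

3980 days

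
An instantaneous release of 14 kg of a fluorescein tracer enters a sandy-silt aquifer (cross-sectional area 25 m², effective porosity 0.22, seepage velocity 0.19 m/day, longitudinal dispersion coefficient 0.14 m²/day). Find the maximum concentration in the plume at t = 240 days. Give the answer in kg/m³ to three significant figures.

The peak of an instantaneous 1D plume sits at x = vt; there the Gaussian factor is 1 and C_max = M/(n_e·A·√(4πDt)), where n_e·A is the pore area the mass is dissolved in.
√(4πDt) = √(4π × 0.14 × 240) = 20.55 m, so C_max = 14/(0.22 × 25 × 20.55) = 0.124 kg/m³.

0.124 kg/m³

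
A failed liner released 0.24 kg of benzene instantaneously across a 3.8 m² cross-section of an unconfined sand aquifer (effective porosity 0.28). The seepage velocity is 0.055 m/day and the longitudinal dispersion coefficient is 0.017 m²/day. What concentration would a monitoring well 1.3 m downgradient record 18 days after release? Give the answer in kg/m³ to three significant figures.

For an instantaneous plane source, C(x,t) = M/(n_e·A·√(4πDt)) · exp(−(x−vt)²/(4Dt)), with n_e·A the pore (flow) area.
Plume center vt = 0.055 × 18 = 0.99 m, so the well at 1.3 m is 0.31 m downgradient of the peak.
√(4πDt) = 1.961 m, giving peak height M/(n_e·A·√(4πDt)) = 0.24/(0.28 × 3.8 × 1.961) = 0.1150 kg/m³.
(x−vt)²/(4Dt) = (0.31)²/(4 × 0.017 × 18) = 0.07851; exp(−0.07851) = 0.9245.
C = 0.1150 × 0.9245 = 0.106 kg/m³.

0.106 kg/m³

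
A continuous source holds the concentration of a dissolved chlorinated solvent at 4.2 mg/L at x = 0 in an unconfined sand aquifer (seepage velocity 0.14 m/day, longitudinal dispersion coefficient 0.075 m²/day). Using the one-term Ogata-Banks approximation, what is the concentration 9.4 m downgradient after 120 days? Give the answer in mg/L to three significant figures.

4.03 mg/L

For a continuous step input, C/C₀ ≈ ½·erfc((x−vt)/(2√(Dt))).
vt = 0.14 × 120 = 16.8 m and 2√(Dt) = 2√(0.075 × 120) = 6.000 m.
Argument (x−vt)/(2√(Dt)) = (9.4 − 16.8)/6.000 = -1.233; ½·erfc(-1.233) = 0.9594.
C = 4.2 × 0.9594 = 4.03 mg/L.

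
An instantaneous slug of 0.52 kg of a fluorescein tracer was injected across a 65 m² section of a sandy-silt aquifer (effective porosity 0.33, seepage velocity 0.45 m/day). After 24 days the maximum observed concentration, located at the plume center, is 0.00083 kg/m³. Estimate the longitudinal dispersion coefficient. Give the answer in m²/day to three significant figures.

At the plume center C_max = M/(n_e·A·√(4πDt)), so D = M²/(4πt·(n_e·A·C_max)²).
n_e·A·C_max = 0.33 × 65 × 0.00083 = 0.01780 kg/m.
D = 0.52²/(4π × 24 × 0.01780²) = 2.83 m²/day.

2.83 m²/day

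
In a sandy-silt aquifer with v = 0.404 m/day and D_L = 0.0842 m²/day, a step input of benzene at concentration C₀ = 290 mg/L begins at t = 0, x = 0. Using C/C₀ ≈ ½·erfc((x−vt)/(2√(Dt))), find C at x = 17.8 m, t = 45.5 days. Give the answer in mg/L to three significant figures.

For a continuous step input, C/C₀ ≈ ½·erfc((x−vt)/(2√(Dt))).
vt = 0.404 × 45.5 = 18.382 m and 2√(Dt) = 2√(0.0842 × 45.5) = 3.915 m.
Argument (x−vt)/(2√(Dt)) = (17.8 − 18.382)/3.915 = -0.1487; ½·erfc(-0.1487) = 0.5833.
C = 290 × 0.5833 = 169 mg/L.

169 mg/L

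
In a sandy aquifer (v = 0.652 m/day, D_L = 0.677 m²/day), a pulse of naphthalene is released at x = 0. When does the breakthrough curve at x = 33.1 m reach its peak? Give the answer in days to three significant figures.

49.2 days

For the 1D instantaneous-source solution, setting ∂C/∂t = 0 at fixed x gives v²t² + 2Dt − x² = 0, so t = (√(D² + v²x²) − D)/v².
√(D² + v²x²) = √(0.677² + 0.652² × 33.1²) = 21.59; v² = 0.425104.
t = (21.59 − 0.677)/0.425104 = 49.2 days (vs. the pure-advection estimate x/v = 50.8 d).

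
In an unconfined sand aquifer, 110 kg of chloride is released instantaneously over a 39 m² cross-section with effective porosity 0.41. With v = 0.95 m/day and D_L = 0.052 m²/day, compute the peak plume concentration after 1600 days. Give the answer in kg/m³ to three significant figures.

The peak of an instantaneous 1D plume sits at x = vt; there the Gaussian factor is 1 and C_max = M/(n_e·A·√(4πDt)), where n_e·A is the pore area the mass is dissolved in.
√(4πDt) = √(4π × 0.052 × 1600) = 32.33 m, so C_max = 110/(0.41 × 39 × 32.33) = 0.213 kg/m³.

0.213 kg/m³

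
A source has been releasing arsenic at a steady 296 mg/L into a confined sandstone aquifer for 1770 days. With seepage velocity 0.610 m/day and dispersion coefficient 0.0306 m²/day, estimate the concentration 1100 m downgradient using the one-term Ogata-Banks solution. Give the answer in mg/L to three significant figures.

For a continuous step input, C/C₀ ≈ ½·erfc((x−vt)/(2√(Dt))).
vt = 0.610 × 1770 = 1079.7 m and 2√(Dt) = 2√(0.0306 × 1770) = 14.72 m.
Argument (x−vt)/(2√(Dt)) = (1100 − 1079.7)/14.72 = 1.379; ½·erfc(1.379) = 0.02558.
C = 296 × 0.02558 = 7.57 mg/L.

7.57 mg/L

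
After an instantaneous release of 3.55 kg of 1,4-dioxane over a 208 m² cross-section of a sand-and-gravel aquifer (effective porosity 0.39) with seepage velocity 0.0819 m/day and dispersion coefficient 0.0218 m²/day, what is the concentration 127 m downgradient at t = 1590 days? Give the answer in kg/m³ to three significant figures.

For an instantaneous plane source, C(x,t) = M/(n_e·A·√(4πDt)) · exp(−(x−vt)²/(4Dt)), with n_e·A the pore (flow) area.
Plume center vt = 0.0819 × 1590 = 130.221 m, so the well at 127 m is 3.221 m upgradient of the peak.
√(4πDt) = 20.87 m, giving peak height M/(n_e·A·√(4πDt)) = 3.55/(0.39 × 208 × 20.87) = 0.002097 kg/m³.
(x−vt)²/(4Dt) = (-3.221)²/(4 × 0.0218 × 1590) = 0.07483; exp(−0.07483) = 0.9279.
C = 0.002097 × 0.9279 = 0.00195 kg/m³.

0.00195 kg/m³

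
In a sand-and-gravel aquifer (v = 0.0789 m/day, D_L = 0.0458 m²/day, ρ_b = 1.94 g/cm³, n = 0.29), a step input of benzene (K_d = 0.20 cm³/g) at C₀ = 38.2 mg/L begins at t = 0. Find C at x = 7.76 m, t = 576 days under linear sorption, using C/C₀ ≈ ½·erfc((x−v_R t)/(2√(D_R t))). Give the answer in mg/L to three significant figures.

Retardation factor R = 1 + ρ_b·K_d/n = 1 + 1.94 × 0.20/0.29 = 2.338.
Sorption retards both mechanisms: v_R = v/R = 0.03375 m/day, D_R = D/R = 0.01959 m²/day.
v_R·t = 0.03375 × 576 = 19.44 m; 2√(D_R t) = 6.718 m; argument = (7.76 − 19.44)/6.718 = -1.739.
C = C₀ × ½·erfc(-1.739) = 38.2 × 0.9930 = 37.9 mg/L.

37.9 mg/L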